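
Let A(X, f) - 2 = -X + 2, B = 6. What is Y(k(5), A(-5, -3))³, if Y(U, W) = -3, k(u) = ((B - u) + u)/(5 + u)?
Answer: -27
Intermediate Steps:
A(X, f) = 4 - X (A(X, f) = 2 + (-X + 2) = 2 + (2 - X) = 4 - X)
k(u) = 6/(5 + u) (k(u) = ((6 - u) + u)/(5 + u) = 6/(5 + u))
Y(k(5), A(-5, -3))³ = (-3)³ = -27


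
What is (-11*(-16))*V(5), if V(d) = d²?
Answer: 4400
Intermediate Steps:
(-11*(-16))*V(5) = -11*(-16)*5² = 176*25 = 4400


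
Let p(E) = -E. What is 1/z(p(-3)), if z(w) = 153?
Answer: 1/153 ≈ 0.0065359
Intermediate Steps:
1/z(p(-3)) = 1/153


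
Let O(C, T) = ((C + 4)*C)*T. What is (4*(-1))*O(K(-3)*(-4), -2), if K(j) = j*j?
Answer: 9216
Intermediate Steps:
K(j) = j**2
O(C, T) = C*T*(4 + C) (O(C, T) = ((4 + C)*C)*T = (C*(4 + C))*T = C*T*(4 + C))
(4*(-1))*O(K(-3)*(-4), -2) = (4*(-1))*(((-3)**2*(-4))*(-2)*(4 + (-3)**2*(-4))) = -4*9*(-4)*(-2)*(4 + 9*(-4)) = -(-144)*(-2)*(4 - 36) = -(-144)*(-2)*(-32) = -4*(-2304) = 9216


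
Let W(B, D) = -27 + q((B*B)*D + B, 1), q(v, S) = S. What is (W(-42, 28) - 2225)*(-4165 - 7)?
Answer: 9391172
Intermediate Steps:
W(B, D) = -26 (W(B, D) = -27 + 1 = -26)
(W(-42, 28) - 2225)*(-4165 - 7) = (-26 - 2225)*(-4165 - 7) = -2251*(-4172) = 9391172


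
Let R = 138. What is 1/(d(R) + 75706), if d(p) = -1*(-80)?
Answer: 1/75786 ≈ 1.3195e-5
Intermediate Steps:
d(p) = 80
1/(d(R) + 75706) = 1/(80 + 75706) = 1/75786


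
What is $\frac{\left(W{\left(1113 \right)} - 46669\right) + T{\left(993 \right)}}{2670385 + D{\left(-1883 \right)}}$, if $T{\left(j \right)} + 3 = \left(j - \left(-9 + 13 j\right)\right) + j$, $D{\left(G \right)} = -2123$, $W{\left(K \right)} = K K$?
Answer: $\frac{1181183}{2668262} \approx 0.44268$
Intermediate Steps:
$W{\left(K \right)} = K^{2}$
$T{\left(j \right)} = 6 - 11 j$ ($T{\left(j \right)} = -3 - \left(-9 + 11 j\right) = 6 - 11 j$)
$\frac{\left(W{\left(1113 \right)} - 46669\right) + T{\left(993 \right)}}{2670385 + D{\left(-1883 \right)}} = \frac{\left(1113^{2} - 46669\right) + \left(6 - 10923\right)}{2670385 - 2123} = \frac{\left(1238769 - 46669\right) + \left(6 - 10923\right)}{2668262} = \left(1192100 - 10917\right) \frac{1}{2668262} = 1181183 \cdot \frac{1}{2668262} = \frac{1181183}{2668262}$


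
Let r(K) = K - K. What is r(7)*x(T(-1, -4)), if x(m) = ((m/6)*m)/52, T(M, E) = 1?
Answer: 0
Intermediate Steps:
r(K) = 0
x(m) = m²/312 (x(m) = ((m*(⅙))*m)*(1/52) = ((m/6)*m)*(1/52) = (m²/6)*(1/52) = m²/312)
r(7)*x(T(-1, -4)) = 0*((1/312)*1²) = 0*((1/312)*1) = 0*(1/312) = 0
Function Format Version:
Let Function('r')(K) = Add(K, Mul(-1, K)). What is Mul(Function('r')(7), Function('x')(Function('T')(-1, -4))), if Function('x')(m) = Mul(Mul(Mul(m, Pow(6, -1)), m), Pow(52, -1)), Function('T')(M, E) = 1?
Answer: 0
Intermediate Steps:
Function('r')(K) = 0
Function('x')(m) = Mul(Rational(1, 312), Pow(m, 2)) (Function('x')(m) = Mul(Mul(Mul(m, Rational(1, 6)), m), Rational(1, 52)) = Mul(Mul(Mul(Rational(1, 6), m), m), Rational(1, 52)) = Mul(Mul(Rational(1, 6), Pow(m, 2)), Rational(1, 52)) = Mul(Rational(1, 312), Pow(m, 2)))
Mul(Function('r')(7), Function('x')(Function('T')(-1, -4))) = Mul(0, Mul(Rational(1, 312), Pow(1, 2))) = Mul(0, Mul(Rational(1, 312), 1)) = Mul(0, Rational(1, 312)) = 0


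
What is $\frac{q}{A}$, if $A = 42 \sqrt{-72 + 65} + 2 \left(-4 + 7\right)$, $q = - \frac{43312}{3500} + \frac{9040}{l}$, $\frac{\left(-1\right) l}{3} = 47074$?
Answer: $- \frac{192132727}{31880866500} + \frac{192132727 i \sqrt{7}}{4554409500} \approx -0.0060266 + 0.11161 i$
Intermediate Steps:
$l = -141222$ ($l = \left(-3\right) 47074 = -141222$)
$q = - \frac{768530908}{61784625}$ ($q = - \frac{43312}{3500} + \frac{9040}{-141222} = \left(-43312\right) \frac{1}{3500} + 9040 \left(- \frac{1}{141222}\right) = - \frac{10828}{875} - \frac{4520}{70611} = - \frac{768530908}{61784625} \approx -12.439$)
$A = 6 + 42 i \sqrt{7}$ ($A = 42 \sqrt{-7} + 2 \cdot 3 = 42 i \sqrt{7} + 6 = 6 + 42 i \sqrt{7} \approx 6.0 + 111.12 i$)
$\frac{q}{A} = - \frac{768530908}{61784625 \left(6 + 42 i \sqrt{7}\right)}$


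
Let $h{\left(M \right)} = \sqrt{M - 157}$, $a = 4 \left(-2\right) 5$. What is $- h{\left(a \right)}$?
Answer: $- i \sqrt{197} \approx - 14.036 i$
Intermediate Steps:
$a = -40$ ($a = \left(-8\right) 5 = -40$)
$h{\left(M \right)} = \sqrt{-157 + M}$
$- h{\left(a \right)} = - \sqrt{-157 - 40} = - \sqrt{-197} = - i \sqrt{197}$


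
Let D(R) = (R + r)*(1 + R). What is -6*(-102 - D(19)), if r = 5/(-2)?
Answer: 2592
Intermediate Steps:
r = -5/2 (r = 5*(-½) = -5/2 ≈ -2.5000)
D(R) = (1 + R)*(-5/2 + R) (D(R) = (R - 5/2)*(1 + R) = (-5/2 + R)*(1 + R) = (1 + R)*(-5/2 + R))
-6*(-102 - D(19)) = -6*(-102 - (-5/2 + 19² - 3/2*19)) = -6*(-102 - (-5/2 + 361 - 57/2)) = -6*(-102 - 1*330) = -6*(-102 - 330) = -6*(-432) = 2592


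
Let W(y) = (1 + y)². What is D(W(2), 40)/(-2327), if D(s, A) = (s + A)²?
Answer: -2401/2327 ≈ -1.0318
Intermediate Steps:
D(s, A) = (A + s)²
D(W(2), 40)/(-2327) = (40 + (1 + 2)²)²/(-2327) = (40 + 3²)²*(-1/2327) = (40 + 9)²*(-1/2327) = 49²*(-1/2327) = 2401*(-1/2327) = -2401/2327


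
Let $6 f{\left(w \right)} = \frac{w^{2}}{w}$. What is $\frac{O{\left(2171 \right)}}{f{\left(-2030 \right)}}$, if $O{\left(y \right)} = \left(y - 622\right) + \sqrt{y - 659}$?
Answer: $- \frac{4647}{1015} - \frac{18 \sqrt{42}}{1015} \approx -4.6933$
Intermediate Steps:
$O{\left(y \right)} = -622 + y + \sqrt{-659 + y}$ ($O{\left(y \right)} = \left(-622 + y\right) + \sqrt{-659 + y} = -622 + y + \sqrt{-659 + y}$)
$f{\left(w \right)} = \frac{w}{6}$ ($f{\left(w \right)} = \frac{w^{2} \frac{1}{w}}{6} = \frac{w}{6}$)
$\frac{O{\left(2171 \right)}}{f{\left(-2030 \right)}} = \frac{-622 + 2171 + \sqrt{-659 + 2171}}{\frac{1}{6} \left(-2030\right)} = \frac{-622 + 2171 + \sqrt{1512}}{- \frac{1015}{3}} = \left(-622 + 2171 + 6 \sqrt{42}\right) \left(- \frac{3}{1015}\right) = \left(1549 + 6 \sqrt{42}\right) \left(- \frac{3}{1015}\right) = - \frac{4647}{1015} - \frac{18 \sqrt{42}}{1015}$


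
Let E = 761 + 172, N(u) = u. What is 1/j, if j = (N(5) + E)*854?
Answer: 1/801052 ≈ 1.2484e-6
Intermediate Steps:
E = 933
j = 801052 (j = (5 + 933)*854 = 938*854 = 801052)
1/j = 1/801052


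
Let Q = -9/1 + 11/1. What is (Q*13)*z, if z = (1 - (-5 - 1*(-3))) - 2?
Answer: 26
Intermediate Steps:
z = 1 (z = (1 - (-5 + 3)) - 2 = (1 - 1*(-2)) - 2 = (1 + 2) - 2 = 3 - 2 = 1)
Q = 2 (Q = -9*1 + 11*1 = -9 + 11 = 2)
(Q*13)*z = (2*13)*1 = 26*1 = 26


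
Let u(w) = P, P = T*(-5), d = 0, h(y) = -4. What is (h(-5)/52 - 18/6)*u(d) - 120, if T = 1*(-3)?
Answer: -2160/13 ≈ -166.15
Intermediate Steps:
T = -3
P = 15 (P = -3*(-5) = 15)
u(w) = 15
(h(-5)/52 - 18/6)*u(d) - 120 = (-4/52 - 18/6)*15 - 120 = (-4*1/52 - 18*1/6)*15 - 120 = (-1/13 - 3)*15 - 120 = -40/13*15 - 120 = -600/13 - 120 = -2160/13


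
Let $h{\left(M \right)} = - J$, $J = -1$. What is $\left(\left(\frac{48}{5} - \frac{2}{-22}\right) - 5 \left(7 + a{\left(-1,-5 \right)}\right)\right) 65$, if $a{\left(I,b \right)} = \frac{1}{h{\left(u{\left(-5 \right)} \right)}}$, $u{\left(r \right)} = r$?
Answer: $- \frac{21671}{11} \approx -1970.1$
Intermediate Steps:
$h{\left(M \right)} = 1$ ($h{\left(M \right)} = \left(-1\right) \left(-1\right) = 1$)
$a{\left(I,b \right)} = 1$ ($a{\left(I,b \right)} = 1^{-1} = 1$)
$\left(\left(\frac{48}{5} - \frac{2}{-22}\right) - 5 \left(7 + a{\left(-1,-5 \right)}\right)\right) 65 = \left(\left(\frac{48}{5} - \frac{2}{-22}\right) - 5 \left(7 + 1\right)\right) 65 = \left(\left(48 \cdot \frac{1}{5} - - \frac{1}{11}\right) - 40\right) 65 = \left(\left(\frac{48}{5} + \frac{1}{11}\right) - 40\right) 65 = \left(\frac{533}{55} - 40\right) 65 = \left(- \frac{1667}{55}\right) 65 = - \frac{21671}{11}$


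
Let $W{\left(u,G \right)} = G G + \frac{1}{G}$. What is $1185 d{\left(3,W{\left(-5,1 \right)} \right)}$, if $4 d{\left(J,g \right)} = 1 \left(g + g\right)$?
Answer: $1185$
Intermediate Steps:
$W{\left(u,G \right)} = \frac{1}{G} + G^{2}$ ($W{\left(u,G \right)} = G^{2} + \frac{1}{G} = \frac{1}{G} + G^{2}$)
$d{\left(J,g \right)} = \frac{g}{2}$ ($d{\left(J,g \right)} = \frac{1 \left(g + g\right)}{4} = \frac{1 \cdot 2 g}{4} = \frac{2 g}{4} = \frac{g}{2}$)
$1185 d{\left(3,W{\left(-5,1 \right)} \right)} = 1185 \frac{1^{-1} \left(1 + 1^{3}\right)}{2} = 1185 \frac{1 \left(1 + 1\right)}{2} = 1185 \frac{1 \cdot 2}{2} = 1185 \cdot \frac{1}{2} \cdot 2 = 1185 \cdot 1 = 1185$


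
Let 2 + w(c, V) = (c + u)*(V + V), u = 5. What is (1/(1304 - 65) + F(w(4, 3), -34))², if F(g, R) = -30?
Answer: 1381534561/1535121 ≈ 899.95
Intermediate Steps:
w(c, V) = -2 + 2*V*(5 + c) (w(c, V) = -2 + (c + 5)*(V + V) = -2 + (5 + c)*(2*V) = -2 + 2*V*(5 + c))
(1/(1304 - 65) + F(w(4, 3), -34))² = (1/(1304 - 65) - 30)² = (1/1239 - 30)² = (-37169/1239)² = 1381534561/1535121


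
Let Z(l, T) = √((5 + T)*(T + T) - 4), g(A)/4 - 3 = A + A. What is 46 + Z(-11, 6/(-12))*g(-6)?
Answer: 46 - 18*I*√34 ≈ 46.0 - 104.96*I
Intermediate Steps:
g(A) = 12 + 8*A (g(A) = 12 + 4*(A + A) = 12 + 4*(2*A) = 12 + 8*A)
Z(l, T) = √(-4 + 2*T*(5 + T)) (Z(l, T) = √((5 + T)*(2*T) - 4) = √(2*T*(5 + T) - 4) = √(-4 + 2*T*(5 + T)))
46 + Z(-11, 6/(-12))*g(-6) = 46 + √(-4 + 2*(6/(-12))² + 10*(6/(-12)))*(12 + 8*(-6)) = 46 + √(-4 + 2*(6*(-1/12))² + 10*(6*(-1/12)))*(12 - 48) = 46 + √(-4 + 2*(-½)² + 10*(-½))*(-36) = 46 + √(-4 + 2*(¼) - 5)*(-36) = 46 + √(-4 + ½ - 5)*(-36) = 46 + √(-17/2)*(-36) = 46 + (I*√34/2)*(-36) = 46 - 18*I*√34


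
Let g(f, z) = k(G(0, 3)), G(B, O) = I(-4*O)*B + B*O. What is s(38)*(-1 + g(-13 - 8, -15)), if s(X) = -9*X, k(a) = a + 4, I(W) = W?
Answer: -1026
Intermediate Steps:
G(B, O) = -3*B*O (G(B, O) = (-4*O)*B + B*O = -4*B*O + B*O = -3*B*O)
k(a) = 4 + a
g(f, z) = 4 (g(f, z) = 4 - 3*0*3 = 4 + 0 = 4)
s(38)*(-1 + g(-13 - 8, -15)) = (-9*38)*(-1 + 4) = -342*3 = -1026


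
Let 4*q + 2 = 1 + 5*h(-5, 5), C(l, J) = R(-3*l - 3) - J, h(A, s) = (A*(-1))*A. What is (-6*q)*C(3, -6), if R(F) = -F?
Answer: 3402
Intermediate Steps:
h(A, s) = -A² (h(A, s) = (-A)*A = -A²)
C(l, J) = 3 - J + 3*l (C(l, J) = -(-3*l - 3) - J = -(-3 - 3*l) - J = (3 + 3*l) - J = 3 - J + 3*l)
q = -63/2 (q = -½ + (1 + 5*(-1*(-5)²))/4 = -½ + (1 + 5*(-1*25))/4 = -½ + (1 + 5*(-25))/4 = -½ + (1 - 125)/4 = -½ + (¼)*(-124) = -½ - 31 = -63/2 ≈ -31.500)
(-6*q)*C(3, -6) = (-6*(-63/2))*(3 - 1*(-6) + 3*3) = 189*(3 + 6 + 9) = 189*18 = 3402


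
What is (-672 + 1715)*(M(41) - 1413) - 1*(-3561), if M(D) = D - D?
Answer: -1470198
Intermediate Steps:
M(D) = 0
(-672 + 1715)*(M(41) - 1413) - 1*(-3561) = (-672 + 1715)*(0 - 1413) - 1*(-3561) = 1043*(-1413) + 3561 = -1473759 + 3561 = -1470198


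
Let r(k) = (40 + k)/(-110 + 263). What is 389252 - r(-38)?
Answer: 59555554/153 ≈ 3.8925e+5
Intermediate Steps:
r(k) = 40/153 + k/153 (r(k) = (40 + k)/153 = (40 + k)*(1/153) = 40/153 + k/153)
389252 - r(-38) = 389252 - (40/153 + (1/153)*(-38)) = 389252 - (40/153 - 38/153) = 389252 - 1*2/153 = 389252 - 2/153 = 59555554/153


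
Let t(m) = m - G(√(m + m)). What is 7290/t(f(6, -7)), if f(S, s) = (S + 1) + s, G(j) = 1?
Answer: -7290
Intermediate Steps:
f(S, s) = 1 + S + s (f(S, s) = (1 + S) + s = 1 + S + s)
t(m) = -1 + m (t(m) = m - 1*1 = m - 1 = -1 + m)
7290/t(f(6, -7)) = 7290/(-1 + (1 + 6 - 7)) = 7290/(-1 + 0) = 7290/(-1) = 7290*(-1) = -7290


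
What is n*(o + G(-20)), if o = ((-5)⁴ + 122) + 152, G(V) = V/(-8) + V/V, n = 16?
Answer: 14440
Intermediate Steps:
G(V) = 1 - V/8 (G(V) = V*(-⅛) + 1 = -V/8 + 1 = 1 - V/8)
o = 899 (o = (625 + 122) + 152 = 747 + 152 = 899)
n*(o + G(-20)) = 16*(899 + (1 - ⅛*(-20))) = 16*(899 + (1 + 5/2)) = 16*(899 + 7/2) = 16*(1805/2) = 14440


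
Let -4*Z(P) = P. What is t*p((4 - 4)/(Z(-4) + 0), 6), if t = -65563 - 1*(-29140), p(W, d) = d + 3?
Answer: -327807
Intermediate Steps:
Z(P) = -P/4
p(W, d) = 3 + d
t = -36423 (t = -65563 + 29140 = -36423)
t*p((4 - 4)/(Z(-4) + 0), 6) = -36423*(3 + 6) = -36423*9 = -327807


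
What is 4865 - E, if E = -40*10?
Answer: 5265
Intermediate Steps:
E = -400
4865 - E = 4865 - 1*(-400) = 4865 + 400 = 5265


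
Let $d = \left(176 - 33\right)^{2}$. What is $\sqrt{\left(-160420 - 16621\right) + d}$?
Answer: $4 i \sqrt{9787} \approx 395.72 i$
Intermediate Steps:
$d = 20449$ ($d = 143^{2} = 20449$)
$\sqrt{\left(-160420 - 16621\right) + d} = \sqrt{\left(-160420 - 16621\right) + 20449} = \sqrt{-177041 + 20449} = \sqrt{-156592} = 4 i \sqrt{9787}$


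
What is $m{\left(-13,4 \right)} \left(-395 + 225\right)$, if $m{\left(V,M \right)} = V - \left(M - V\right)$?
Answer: $5100$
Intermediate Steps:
$m{\left(V,M \right)} = - M + 2 V$
$m{\left(-13,4 \right)} \left(-395 + 225\right) = \left(\left(-1\right) 4 + 2 \left(-13\right)\right) \left(-395 + 225\right) = \left(-4 - 26\right) \left(-170\right) = \left(-30\right) \left(-170\right) = 5100$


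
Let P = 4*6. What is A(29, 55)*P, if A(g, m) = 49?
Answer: 1176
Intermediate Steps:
P = 24
A(29, 55)*P = 49*24 = 1176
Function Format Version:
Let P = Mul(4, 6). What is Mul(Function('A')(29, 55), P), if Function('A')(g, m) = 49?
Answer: 1176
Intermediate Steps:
P = 24
Mul(Function('A')(29, 55), P) = Mul(49, 24) = 1176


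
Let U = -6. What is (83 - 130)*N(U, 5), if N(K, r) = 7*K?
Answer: 1974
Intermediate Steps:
(83 - 130)*N(U, 5) = (83 - 130)*(7*(-6)) = -47*(-42) = 1974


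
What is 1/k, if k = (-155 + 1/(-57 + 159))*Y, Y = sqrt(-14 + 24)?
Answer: -51*sqrt(10)/79045 ≈ -0.0020403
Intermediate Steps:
Y = sqrt(10) ≈ 3.1623
k = -15809*sqrt(10)/102 (k = (-155 + 1/(-57 + 159))*sqrt(10) = (-155 + 1/102)*sqrt(10) = -15809*sqrt(10)/102 ≈ -490.12)
1/k = 1/(-15809*sqrt(10)/102) = -51*sqrt(10)/79045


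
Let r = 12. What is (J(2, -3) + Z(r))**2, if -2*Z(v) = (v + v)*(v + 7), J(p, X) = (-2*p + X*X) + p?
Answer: 48841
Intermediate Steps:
J(p, X) = X**2 - p (J(p, X) = (-2*p + X**2) + p = (X**2 - 2*p) + p = X**2 - p)
Z(v) = -v*(7 + v) (Z(v) = -(v + v)*(v + 7)/2 = -2*v*(7 + v)/2 = -v*(7 + v))
(J(2, -3) + Z(r))**2 = (((-3)**2 - 1*2) - 1*12*(7 + 12))**2 = ((9 - 2) - 1*12*19)**2 = (7 - 228)**2 = (-221)**2 = 48841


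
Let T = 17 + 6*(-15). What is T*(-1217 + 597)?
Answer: 45260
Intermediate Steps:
T = -73 (T = 17 - 90 = -73)
T*(-1217 + 597) = -73*(-1217 + 597) = -73*(-620) = 45260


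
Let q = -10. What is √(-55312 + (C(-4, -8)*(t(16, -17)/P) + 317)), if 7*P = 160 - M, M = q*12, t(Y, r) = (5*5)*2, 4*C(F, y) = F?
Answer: I*√219985/2 ≈ 234.51*I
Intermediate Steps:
C(F, y) = F/4
t(Y, r) = 50 (t(Y, r) = 25*2 = 50)
M = -120 (M = -10*12 = -120)
P = 40 (P = (160 - 1*(-120))/7 = (160 + 120)/7 = (⅐)*280 = 40)
√(-55312 + (C(-4, -8)*(t(16, -17)/P) + 317)) = √(-55312 + (((¼)*(-4))*(50/40) + 317)) = √(-55312 + (-50/40 + 317)) = √(-55312 + (-1*5/4 + 317)) = √(-55312 + (-5/4 + 317)) = √(-55312 + 1263/4) = √(-219985/4) = I*√219985/2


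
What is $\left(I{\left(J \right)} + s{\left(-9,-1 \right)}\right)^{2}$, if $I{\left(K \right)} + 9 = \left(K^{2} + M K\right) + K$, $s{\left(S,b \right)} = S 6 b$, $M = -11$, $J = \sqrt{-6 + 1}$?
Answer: $1100 - 800 i \sqrt{5} \approx 1100.0 - 1788.9 i$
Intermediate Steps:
$J = i \sqrt{5}$ ($J = \sqrt{-5} = i \sqrt{5} \approx 2.2361 i$)
$s{\left(S,b \right)} = 6 S b$
$I{\left(K \right)} = -9 + K^{2} - 10 K$ ($I{\left(K \right)} = -9 + \left(\left(K^{2} - 11 K\right) + K\right) = -9 + \left(K^{2} - 10 K\right) = -9 + K^{2} - 10 K$)
$\left(I{\left(J \right)} + s{\left(-9,-1 \right)}\right)^{2} = \left(\left(-9 + \left(i \sqrt{5}\right)^{2} - 10 i \sqrt{5}\right) + 6 \left(-9\right) \left(-1\right)\right)^{2} = \left(\left(-9 - 5 - 10 i \sqrt{5}\right) + 54\right)^{2} = \left(\left(-14 - 10 i \sqrt{5}\right) + 54\right)^{2} = \left(40 - 10 i \sqrt{5}\right)^{2}$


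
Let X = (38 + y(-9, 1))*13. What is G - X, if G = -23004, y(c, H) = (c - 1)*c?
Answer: -24668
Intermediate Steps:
y(c, H) = c*(-1 + c) (y(c, H) = (-1 + c)*c = c*(-1 + c))
X = 1664 (X = (38 - 9*(-1 - 9))*13 = (38 - 9*(-10))*13 = (38 + 90)*13 = 128*13 = 1664)
G - X = -23004 - 1*1664 = -23004 - 1664 = -24668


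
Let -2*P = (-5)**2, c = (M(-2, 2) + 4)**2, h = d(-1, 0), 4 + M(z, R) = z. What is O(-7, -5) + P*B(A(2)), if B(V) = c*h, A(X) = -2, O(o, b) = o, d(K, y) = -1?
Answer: 43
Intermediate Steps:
M(z, R) = -4 + z
h = -1
c = 4 (c = ((-4 - 2) + 4)**2 = (-6 + 4)**2 = (-2)**2 = 4)
P = -25/2 (P = -1/2*(-5)**2 = -1/2*25 = -25/2 ≈ -12.500)
B(V) = -4 (B(V) = 4*(-1) = -4)
O(-7, -5) + P*B(A(2)) = -7 - 25/2*(-4) = -7 + 50 = 43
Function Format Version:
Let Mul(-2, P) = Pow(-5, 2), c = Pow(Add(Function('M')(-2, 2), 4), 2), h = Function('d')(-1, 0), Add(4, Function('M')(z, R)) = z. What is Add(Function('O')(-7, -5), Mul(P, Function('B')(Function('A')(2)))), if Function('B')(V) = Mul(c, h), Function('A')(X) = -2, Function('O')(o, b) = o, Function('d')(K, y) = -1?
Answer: 43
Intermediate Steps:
Function('M')(z, R) = Add(-4, z)
h = -1
c = 4 (c = Pow(Add(Add(-4, -2), 4), 2) = Pow(Add(-6, 4), 2) = Pow(-2, 2) = 4)
P = Rational(-25, 2) (P = Mul(Rational(-1, 2), Pow(-5, 2)) = Mul(Rational(-1, 2), 25) = Rational(-25, 2) ≈ -12.500)
Function('B')(V) = -4 (Function('B')(V) = Mul(4, -1) = -4)
Add(Function('O')(-7, -5), Mul(P, Function('B')(Function('A')(2)))) = Add(-7, Mul(Rational(-25, 2), -4)) = Add(-7, 50) = 43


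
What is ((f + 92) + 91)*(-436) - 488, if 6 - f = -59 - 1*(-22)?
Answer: -99024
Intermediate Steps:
f = 43 (f = 6 - (-59 - 1*(-22)) = 6 - (-59 + 22) = 6 - 1*(-37) = 6 + 37 = 43)
((f + 92) + 91)*(-436) - 488 = ((43 + 92) + 91)*(-436) - 488 = (135 + 91)*(-436) - 488 = 226*(-436) - 488 = -98536 - 488 = -99024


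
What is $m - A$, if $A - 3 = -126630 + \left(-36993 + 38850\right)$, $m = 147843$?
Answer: $272613$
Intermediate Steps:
$A = -124770$ ($A = 3 + \left(-126630 + \left(-36993 + 38850\right)\right) = 3 + \left(-126630 + 1857\right) = 3 - 124773 = -124770$)
$m - A = 147843 - -124770 = 147843 + 124770 = 272613$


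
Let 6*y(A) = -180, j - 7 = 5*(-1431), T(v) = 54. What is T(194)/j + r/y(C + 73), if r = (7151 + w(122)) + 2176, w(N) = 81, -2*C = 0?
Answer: -5604167/17870 ≈ -313.61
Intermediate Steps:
C = 0 (C = -½*0 = 0)
j = -7148 (j = 7 + 5*(-1431) = 7 - 7155 = -7148)
y(A) = -30 (y(A) = (⅙)*(-180) = -30)
r = 9408 (r = (7151 + 81) + 2176 = 7232 + 2176 = 9408)
T(194)/j + r/y(C + 73) = 54/(-7148) + 9408/(-30) = 54*(-1/7148) + 9408*(-1/30) = -27/3574 - 1568/5 = -5604167/17870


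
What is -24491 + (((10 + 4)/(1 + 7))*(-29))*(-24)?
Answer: -23273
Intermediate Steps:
-24491 + (((10 + 4)/(1 + 7))*(-29))*(-24) = -24491 + ((14/8)*(-29))*(-24) = -24491 + ((14*(⅛))*(-29))*(-24) = -24491 + ((7/4)*(-29))*(-24) = -24491 - 203/4*(-24) = -24491 + 1218 = -23273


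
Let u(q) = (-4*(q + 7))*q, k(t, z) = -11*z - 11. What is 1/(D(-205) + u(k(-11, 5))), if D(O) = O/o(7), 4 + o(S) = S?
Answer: -3/46933 ≈ -6.3921e-5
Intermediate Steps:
o(S) = -4 + S
D(O) = O/3 (D(O) = O/(-4 + 7) = O/3)
k(t, z) = -11 - 11*z
u(q) = q*(-28 - 4*q) (u(q) = (-4*(7 + q))*q = (-28 - 4*q)*q = q*(-28 - 4*q))
1/(D(-205) + u(k(-11, 5))) = 1/((1/3)*(-205) - 4*(-11 - 11*5)*(7 + (-11 - 11*5))) = 1/(-205/3 - 4*(-11 - 55)*(7 + (-11 - 55))) = 1/(-205/3 - 4*(-66)*(7 - 66)) = 1/(-205/3 - 4*(-66)*(-59)) = 1/(-205/3 - 15576) = 1/(-46933/3) = -3/46933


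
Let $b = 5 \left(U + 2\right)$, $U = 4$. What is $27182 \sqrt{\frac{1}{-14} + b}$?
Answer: $\frac{13591 \sqrt{5866}}{7} \approx 1.487 \cdot 10^{5}$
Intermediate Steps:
$b = 30$ ($b = 5 \left(4 + 2\right) = 5 \cdot 6 = 30$)
$27182 \sqrt{\frac{1}{-14} + b} = 27182 \sqrt{\frac{1}{-14} + 30} = 27182 \sqrt{- \frac{1}{14} + 30} = 27182 \sqrt{\frac{419}{14}} = 27182 \frac{\sqrt{5866}}{14} = \frac{13591 \sqrt{5866}}{7}$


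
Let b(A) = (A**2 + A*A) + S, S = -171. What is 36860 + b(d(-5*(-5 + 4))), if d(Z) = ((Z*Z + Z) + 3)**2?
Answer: 2408531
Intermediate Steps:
d(Z) = (3 + Z + Z**2)**2 (d(Z) = ((Z**2 + Z) + 3)**2 = ((Z + Z**2) + 3)**2 = (3 + Z + Z**2)**2)
b(A) = -171 + 2*A**2 (b(A) = (A**2 + A*A) - 171 = (A**2 + A**2) - 171 = 2*A**2 - 171 = -171 + 2*A**2)
36860 + b(d(-5*(-5 + 4))) = 36860 + (-171 + 2*((3 - 5*(-5 + 4) + (-5*(-5 + 4))**2)**2)**2) = 36860 + (-171 + 2*((3 - 5*(-1) + (-5*(-1))**2)**2)**2) = 36860 + (-171 + 2*((3 + 5 + 5**2)**2)**2) = 36860 + (-171 + 2*((3 + 5 + 25)**2)**2) = 36860 + (-171 + 2*(33**2)**2) = 36860 + (-171 + 2*1089**2) = 36860 + (-171 + 2*1185921) = 36860 + (-171 + 2371842) = 36860 + 2371671 = 2408531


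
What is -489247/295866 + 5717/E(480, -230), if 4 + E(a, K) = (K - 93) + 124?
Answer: -1790783063/60060798 ≈ -29.816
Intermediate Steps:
E(a, K) = 27 + K (E(a, K) = -4 + ((K - 93) + 124) = -4 + ((-93 + K) + 124) = -4 + (31 + K) = 27 + K)
-489247/295866 + 5717/E(480, -230) = -489247/295866 + 5717/(27 - 230) = -489247*1/295866 + 5717/(-203) = -489247/295866 + 5717*(-1/203) = -489247/295866 - 5717/203 = -1790783063/60060798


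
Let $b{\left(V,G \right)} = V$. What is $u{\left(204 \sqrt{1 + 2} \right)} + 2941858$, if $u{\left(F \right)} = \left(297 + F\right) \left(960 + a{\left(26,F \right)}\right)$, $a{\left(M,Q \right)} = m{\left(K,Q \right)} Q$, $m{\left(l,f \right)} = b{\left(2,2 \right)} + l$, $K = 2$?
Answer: $3726370 + 438192 \sqrt{3} \approx 4.4853 \cdot 10^{6}$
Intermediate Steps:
$m{\left(l,f \right)} = 2 + l$
$a{\left(M,Q \right)} = 4 Q$ ($a{\left(M,Q \right)} = \left(2 + 2\right) Q = 4 Q$)
$u{\left(F \right)} = \left(297 + F\right) \left(960 + 4 F\right)$
$u{\left(204 \sqrt{1 + 2} \right)} + 2941858 = \left(285120 + 4 \left(204 \sqrt{1 + 2}\right)^{2} + 2148 \cdot 204 \sqrt{1 + 2}\right) + 2941858 = \left(285120 + 4 \left(204 \sqrt{3}\right)^{2} + 2148 \cdot 204 \sqrt{3}\right) + 2941858 = \left(285120 + 4 \cdot 124848 + 438192 \sqrt{3}\right) + 2941858 = \left(285120 + 499392 + 438192 \sqrt{3}\right) + 2941858 = \left(784512 + 438192 \sqrt{3}\right) + 2941858 = 3726370 + 438192 \sqrt{3}$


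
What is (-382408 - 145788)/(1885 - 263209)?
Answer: 132049/65331 ≈ 2.0212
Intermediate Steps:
(-382408 - 145788)/(1885 - 263209) = -528196/(-261324) = -528196*(-1/261324) = 132049/65331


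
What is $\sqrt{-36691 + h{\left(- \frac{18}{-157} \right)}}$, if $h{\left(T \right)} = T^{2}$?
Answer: $\frac{i \sqrt{904396135}}{157} \approx 191.55 i$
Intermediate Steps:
$\sqrt{-36691 + h{\left(- \frac{18}{-157} \right)}} = \sqrt{-36691 + \left(- \frac{18}{-157}\right)^{2}} = \sqrt{-36691 + \left(\left(-18\right) \left(- \frac{1}{157}\right)\right)^{2}} = \sqrt{-36691 + \left(\frac{18}{157}\right)^{2}} = \sqrt{-36691 + \frac{324}{24649}} = \sqrt{- \frac{904396135}{24649}} = \frac{i \sqrt{904396135}}{157}$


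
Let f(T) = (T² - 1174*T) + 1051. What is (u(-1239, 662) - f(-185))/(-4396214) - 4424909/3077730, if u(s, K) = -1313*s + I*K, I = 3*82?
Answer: -6045977976604/3382589928555 ≈ -1.7874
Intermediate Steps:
f(T) = 1051 + T² - 1174*T
I = 246
u(s, K) = -1313*s + 246*K
(u(-1239, 662) - f(-185))/(-4396214) - 4424909/3077730 = ((-1313*(-1239) + 246*662) - (1051 + (-185)² - 1174*(-185)))/(-4396214) - 4424909/3077730 = ((1626807 + 162852) - (1051 + 34225 + 217190))*(-1/4396214) - 4424909*1/3077730 = (1789659 - 1*252466)*(-1/4396214) - 4424909/3077730 = (1789659 - 252466)*(-1/4396214) - 4424909/3077730 = 1537193*(-1/4396214) - 4424909/3077730 = -1537193/4396214 - 4424909/3077730 = -6045977976604/3382589928555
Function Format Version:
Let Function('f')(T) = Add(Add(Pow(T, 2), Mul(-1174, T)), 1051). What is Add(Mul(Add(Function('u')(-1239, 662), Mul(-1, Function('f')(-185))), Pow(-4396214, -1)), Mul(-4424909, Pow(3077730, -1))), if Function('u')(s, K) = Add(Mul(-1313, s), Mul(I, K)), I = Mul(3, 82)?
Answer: Rational(-6045977976604, 3382589928555) ≈ -1.7874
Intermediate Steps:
Function('f')(T) = Add(1051, Pow(T, 2), Mul(-1174, T))
I = 246
Function('u')(s, K) = Add(Mul(-1313, s), Mul(246, K))
Add(Mul(Add(Function('u')(-1239, 662), Mul(-1, Function('f')(-185))), Pow(-4396214, -1)), Mul(-4424909, Pow(3077730, -1))) = Add(Mul(Add(Add(Mul(-1313, -1239), Mul(246, 662)), Mul(-1, Add(1051, Pow(-185, 2), Mul(-1174, -185)))), Pow(-4396214, -1)), Mul(-4424909, Pow(3077730, -1))) = Add(Mul(Add(Add(1626807, 162852), Mul(-1, Add(1051, 34225, 217190))), Rational(-1, 4396214)), Mul(-4424909, Rational(1, 3077730))) = Add(Mul(Add(1789659, Mul(-1, 252466)), Rational(-1, 4396214)), Rational(-4424909, 3077730)) = Add(Mul(Add(1789659, -252466), Rational(-1, 4396214)), Rational(-4424909, 3077730)) = Add(Mul(1537193, Rational(-1, 4396214)), Rational(-4424909, 3077730)) = Add(Rational(-1537193, 4396214), Rational(-4424909, 3077730)) = Rational(-6045977976604, 3382589928555)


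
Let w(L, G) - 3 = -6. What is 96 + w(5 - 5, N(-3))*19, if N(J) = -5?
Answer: 39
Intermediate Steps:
w(L, G) = -3 (w(L, G) = 3 - 6 = -3)
96 + w(5 - 5, N(-3))*19 = 96 - 3*19 = 96 - 57 = 39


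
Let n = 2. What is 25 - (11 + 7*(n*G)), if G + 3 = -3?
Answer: 98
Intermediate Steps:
G = -6 (G = -3 - 3 = -6)
25 - (11 + 7*(n*G)) = 25 - (11 + 7*(2*(-6))) = 25 - (11 + 7*(-12)) = 25 - (11 - 84) = 25 - 1*(-73) = 25 + 73 = 98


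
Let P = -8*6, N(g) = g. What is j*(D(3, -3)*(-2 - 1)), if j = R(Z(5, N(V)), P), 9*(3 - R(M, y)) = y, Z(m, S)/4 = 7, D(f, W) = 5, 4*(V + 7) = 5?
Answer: -125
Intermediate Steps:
V = -23/4 (V = -7 + (¼)*5 = -7 + 5/4 = -23/4 ≈ -5.7500)
Z(m, S) = 28 (Z(m, S) = 4*7 = 28)
P = -48
R(M, y) = 3 - y/9
j = 25/3 (j = 3 - ⅑*(-48) = 3 + 16/3 = 25/3 ≈ 8.3333)
j*(D(3, -3)*(-2 - 1)) = 25*(5*(-2 - 1))/3 = 25*(5*(-3))/3 = (25/3)*(-15) = -125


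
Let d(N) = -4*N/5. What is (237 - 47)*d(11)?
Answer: -1672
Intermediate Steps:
d(N) = -4*N/5
(237 - 47)*d(11) = (237 - 47)*(-⅘*11) = 190*(-44/5) = -1672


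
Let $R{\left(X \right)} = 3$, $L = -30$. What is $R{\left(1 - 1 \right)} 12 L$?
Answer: $-1080$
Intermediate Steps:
$R{\left(1 - 1 \right)} 12 L = 3 \cdot 12 \left(-30\right) = 36 \left(-30\right) = -1080$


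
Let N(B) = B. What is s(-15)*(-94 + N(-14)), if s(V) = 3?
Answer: -324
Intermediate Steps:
s(-15)*(-94 + N(-14)) = 3*(-94 - 14) = 3*(-108) = -324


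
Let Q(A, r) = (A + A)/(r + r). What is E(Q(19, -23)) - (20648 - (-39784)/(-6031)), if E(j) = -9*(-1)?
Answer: -124434025/6031 ≈ -20632.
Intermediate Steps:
Q(A, r) = A/r (Q(A, r) = (2*A)/((2*r)) = (2*A)*(1/(2*r)) = A/r)
E(j) = 9
E(Q(19, -23)) - (20648 - (-39784)/(-6031)) = 9 - (20648 - (-39784)/(-6031)) = 9 - (20648 - (-39784)*(-1)/6031) = 9 - (20648 - 1*39784/6031) = 9 - (20648 - 39784/6031) = 9 - 1*124488304/6031 = 9 - 124488304/6031 = -124434025/6031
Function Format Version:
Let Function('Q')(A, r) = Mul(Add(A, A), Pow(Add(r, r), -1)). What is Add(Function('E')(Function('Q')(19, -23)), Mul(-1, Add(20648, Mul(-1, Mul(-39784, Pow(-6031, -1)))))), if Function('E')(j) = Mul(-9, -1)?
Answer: Rational(-124434025, 6031) ≈ -20632.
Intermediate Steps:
Function('Q')(A, r) = Mul(A, Pow(r, -1)) (Function('Q')(A, r) = Mul(Mul(2, A), Pow(Mul(2, r), -1)) = Mul(Mul(2, A), Mul(Rational(1, 2), Pow(r, -1))) = Mul(A, Pow(r, -1)))
Function('E')(j) = 9
Add(Function('E')(Function('Q')(19, -23)), Mul(-1, Add(20648, Mul(-1, Mul(-39784, Pow(-6031, -1)))))) = Add(9, Mul(-1, Add(20648, Mul(-1, Mul(-39784, Pow(-6031, -1)))))) = Add(9, Mul(-1, Add(20648, Mul(-1, Mul(-39784, Rational(-1, 6031)))))) = Add(9, Mul(-1, Add(20648, Mul(-1, Rational(39784, 6031))))) = Add(9, Mul(-1, Add(20648, Rational(-39784, 6031)))) = Add(9, Mul(-1, Rational(124488304, 6031))) = Add(9, Rational(-124488304, 6031)) = Rational(-124434025, 6031)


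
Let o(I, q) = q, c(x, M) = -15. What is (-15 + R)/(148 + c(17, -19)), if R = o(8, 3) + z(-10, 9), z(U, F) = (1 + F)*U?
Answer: -16/19 ≈ -0.84210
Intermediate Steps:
z(U, F) = U*(1 + F)
R = -97 (R = 3 - 10*(1 + 9) = 3 - 10*10 = 3 - 100 = -97)
(-15 + R)/(148 + c(17, -19)) = (-15 - 97)/(148 - 15) = -112/133 = -112*1/133 = -16/19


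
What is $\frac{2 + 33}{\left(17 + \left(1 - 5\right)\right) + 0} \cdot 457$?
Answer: $\frac{15995}{13} \approx 1230.4$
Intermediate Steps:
$\frac{2 + 33}{\left(17 + \left(1 - 5\right)\right) + 0} \cdot 457 = \frac{35}{\left(17 + \left(1 - 5\right)\right) + 0} \cdot 457 = \frac{35}{\left(17 - 4\right) + 0} \cdot 457 = \frac{35}{13 + 0} \cdot 457 = \frac{35}{13} \cdot 457 = \frac{15995}{13}$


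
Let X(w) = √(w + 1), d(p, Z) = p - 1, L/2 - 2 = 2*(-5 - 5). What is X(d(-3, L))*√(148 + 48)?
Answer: 14*I*√3 ≈ 24.249*I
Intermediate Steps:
L = -36 (L = 4 + 2*(2*(-5 - 5)) = 4 + 2*(2*(-10)) = 4 + 2*(-20) = 4 - 40 = -36)
d(p, Z) = -1 + p
X(w) = √(1 + w)
X(d(-3, L))*√(148 + 48) = √(1 + (-1 - 3))*√(148 + 48) = √(1 - 4)*√196 = √(-3)*14 = (I*√3)*14 = 14*I*√3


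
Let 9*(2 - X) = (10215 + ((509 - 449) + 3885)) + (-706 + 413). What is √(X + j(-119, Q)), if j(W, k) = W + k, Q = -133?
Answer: I*√16117/3 ≈ 42.318*I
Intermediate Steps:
X = -13849/9 (X = 2 - ((10215 + ((509 - 449) + 3885)) + (-706 + 413))/9 = 2 - ((10215 + (60 + 3885)) - 293)/9 = 2 - ((10215 + 3945) - 293)/9 = 2 - (14160 - 293)/9 = 2 - ⅑*13867 = 2 - 13867/9 = -13849/9 ≈ -1538.8)
√(X + j(-119, Q)) = √(-13849/9 + (-119 - 133)) = √(-13849/9 - 252) = √(-16117/9) = I*√16117/3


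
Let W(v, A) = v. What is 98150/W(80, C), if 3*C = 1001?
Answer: 9815/8 ≈ 1226.9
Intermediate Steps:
C = 1001/3 (C = (1/3)*1001 = 1001/3 ≈ 333.67)
98150/W(80, C) = 98150/80 = 98150*(1/80) = 9815/8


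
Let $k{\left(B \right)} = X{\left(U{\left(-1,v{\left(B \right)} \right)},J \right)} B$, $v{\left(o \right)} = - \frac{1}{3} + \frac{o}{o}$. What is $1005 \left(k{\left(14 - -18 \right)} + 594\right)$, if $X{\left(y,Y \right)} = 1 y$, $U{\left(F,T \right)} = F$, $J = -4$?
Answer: $564810$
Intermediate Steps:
$v{\left(o \right)} = \frac{2}{3}$ ($v{\left(o \right)} = \left(-1\right) \frac{1}{3} + 1 = - \frac{1}{3} + 1 = \frac{2}{3}$)
$X{\left(y,Y \right)} = y$
$k{\left(B \right)} = - B$
$1005 \left(k{\left(14 - -18 \right)} + 594\right) = 1005 \left(- (14 - -18) + 594\right) = 1005 \left(- (14 + 18) + 594\right) = 1005 \left(\left(-1\right) 32 + 594\right) = 1005 \left(-32 + 594\right) = 1005 \cdot 562 = 564810$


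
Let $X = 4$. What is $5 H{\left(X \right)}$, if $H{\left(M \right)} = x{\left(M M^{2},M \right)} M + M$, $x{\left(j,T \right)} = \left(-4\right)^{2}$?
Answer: $340$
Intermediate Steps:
$x{\left(j,T \right)} = 16$
$H{\left(M \right)} = 17 M$ ($H{\left(M \right)} = 16 M + M = 17 M$)
$5 H{\left(X \right)} = 5 \cdot 17 \cdot 4 = 5 \cdot 68 = 340$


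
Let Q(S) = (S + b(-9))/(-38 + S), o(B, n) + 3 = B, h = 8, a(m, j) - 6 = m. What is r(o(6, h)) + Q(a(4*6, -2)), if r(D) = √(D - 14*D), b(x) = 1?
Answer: -31/8 + I*√39 ≈ -3.875 + 6.245*I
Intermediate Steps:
a(m, j) = 6 + m
o(B, n) = -3 + B
r(D) = √13*√(-D) (r(D) = √(-13*D) = √13*√(-D))
Q(S) = (1 + S)/(-38 + S) (Q(S) = (S + 1)/(-38 + S) = (1 + S)/(-38 + S))
r(o(6, h)) + Q(a(4*6, -2)) = √13*√(-(-3 + 6)) + (1 + (6 + 4*6))/(-38 + (6 + 4*6)) = √13*√(-1*3) + (1 + (6 + 24))/(-38 + (6 + 24)) = √13*√(-3) + (1 + 30)/(-38 + 30) = √13*(I*√3) + 31/(-8) = I*√39 - ⅛*31 = I*√39 - 31/8 = -31/8 + I*√39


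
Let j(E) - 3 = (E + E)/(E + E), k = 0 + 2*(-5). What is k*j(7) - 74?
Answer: -114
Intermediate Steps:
k = -10 (k = 0 - 10 = -10)
j(E) = 4 (j(E) = 3 + (E + E)/(E + E) = 3 + (2*E)/((2*E)) = 3 + (2*E)*(1/(2*E)) = 3 + 1 = 4)
k*j(7) - 74 = -10*4 - 74 = -40 - 74 = -114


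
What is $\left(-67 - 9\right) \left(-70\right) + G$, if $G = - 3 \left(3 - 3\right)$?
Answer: $5320$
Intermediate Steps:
$G = 0$ ($G = \left(-3\right) 0 = 0$)
$\left(-67 - 9\right) \left(-70\right) + G = \left(-67 - 9\right) \left(-70\right) + 0 = \left(-76\right) \left(-70\right) + 0 = 5320 + 0 = 5320$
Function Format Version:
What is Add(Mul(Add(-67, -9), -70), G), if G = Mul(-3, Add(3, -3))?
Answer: 5320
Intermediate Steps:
G = 0 (G = Mul(-3, 0) = 0)
Add(Mul(Add(-67, -9), -70), G) = Add(Mul(Add(-67, -9), -70), 0) = Add(Mul(-76, -70), 0) = Add(5320, 0) = 5320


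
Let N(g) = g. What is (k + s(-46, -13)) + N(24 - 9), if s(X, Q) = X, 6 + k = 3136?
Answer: 3099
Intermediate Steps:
k = 3130 (k = -6 + 3136 = 3130)
(k + s(-46, -13)) + N(24 - 9) = (3130 - 46) + (24 - 9) = 3084 + 15 = 3099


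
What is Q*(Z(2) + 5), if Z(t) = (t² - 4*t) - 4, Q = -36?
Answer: 108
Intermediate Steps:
Z(t) = -4 + t² - 4*t
Q*(Z(2) + 5) = -36*((-4 + 2² - 4*2) + 5) = -36*((-4 + 4 - 8) + 5) = -36*(-8 + 5) = -36*(-3) = 108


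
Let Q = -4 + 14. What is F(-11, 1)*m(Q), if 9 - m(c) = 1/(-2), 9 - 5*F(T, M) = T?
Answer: 38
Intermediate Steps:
F(T, M) = 9/5 - T/5
Q = 10
m(c) = 19/2 (m(c) = 9 - 1/(-2) = 9 - 1*(-½) = 9 + ½ = 19/2)
F(-11, 1)*m(Q) = (9/5 - ⅕*(-11))*(19/2) = (9/5 + 11/5)*(19/2) = 4*(19/2) = 38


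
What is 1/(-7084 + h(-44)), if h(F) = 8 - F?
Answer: -1/7032 ≈ -0.00014221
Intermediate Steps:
1/(-7084 + h(-44)) = 1/(-7084 + (8 - 1*(-44))) = 1/(-7084 + (8 + 44)) = 1/(-7084 + 52) = 1/(-7032) = -1/7032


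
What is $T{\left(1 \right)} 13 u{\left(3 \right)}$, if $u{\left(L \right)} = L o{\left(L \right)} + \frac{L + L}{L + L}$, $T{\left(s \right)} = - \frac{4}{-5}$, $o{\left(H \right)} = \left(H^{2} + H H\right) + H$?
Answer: $\frac{3328}{5} \approx 665.6$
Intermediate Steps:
$o{\left(H \right)} = H + 2 H^{2}$ ($o{\left(H \right)} = \left(H^{2} + H^{2}\right) + H = 2 H^{2} + H = H + 2 H^{2}$)
$T{\left(s \right)} = \frac{4}{5}$ ($T{\left(s \right)} = \left(-4\right) \left(- \frac{1}{5}\right) = \frac{4}{5}$)
$u{\left(L \right)} = 1 + L^{2} \left(1 + 2 L\right)$ ($u{\left(L \right)} = L L \left(1 + 2 L\right) + \frac{L + L}{L + L} = L^{2} \left(1 + 2 L\right) + \frac{2 L}{2 L} = L^{2} \left(1 + 2 L\right) + 2 L \frac{1}{2 L} = L^{2} \left(1 + 2 L\right) + 1 = 1 + L^{2} \left(1 + 2 L\right)$)
$T{\left(1 \right)} 13 u{\left(3 \right)} = \frac{4}{5} \cdot 13 \left(1 + 3^{2} \left(1 + 2 \cdot 3\right)\right) = \frac{52 \left(1 + 9 \left(1 + 6\right)\right)}{5} = \frac{52 \left(1 + 9 \cdot 7\right)}{5} = \frac{52 \left(1 + 63\right)}{5} = \frac{52}{5} \cdot 64 = \frac{3328}{5}$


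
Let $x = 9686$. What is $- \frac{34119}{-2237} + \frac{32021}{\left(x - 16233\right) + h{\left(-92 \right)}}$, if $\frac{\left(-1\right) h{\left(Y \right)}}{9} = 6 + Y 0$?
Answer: $\frac{3746062}{360157} \approx 10.401$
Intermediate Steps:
$h{\left(Y \right)} = -54$ ($h{\left(Y \right)} = - 9 \left(6 + Y 0\right) = - 9 \left(6 + 0\right) = \left(-9\right) 6 = -54$)
$- \frac{34119}{-2237} + \frac{32021}{\left(x - 16233\right) + h{\left(-92 \right)}} = - \frac{34119}{-2237} + \frac{32021}{\left(9686 - 16233\right) - 54} = \left(-34119\right) \left(- \frac{1}{2237}\right) + \frac{32021}{-6547 - 54} = \frac{34119}{2237} + \frac{32021}{-6601} = \frac{34119}{2237} + 32021 \left(- \frac{1}{6601}\right) = \frac{34119}{2237} - \frac{781}{161} = \frac{3746062}{360157}$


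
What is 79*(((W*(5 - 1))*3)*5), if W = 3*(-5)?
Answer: -71100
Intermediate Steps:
W = -15
79*(((W*(5 - 1))*3)*5) = 79*((-15*(5 - 1)*3)*5) = 79*((-15*4*3)*5) = 79*(-60*3*5) = 79*(-180*5) = 79*(-900) = -71100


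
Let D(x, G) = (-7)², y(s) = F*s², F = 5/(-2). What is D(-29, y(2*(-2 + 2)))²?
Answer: 2401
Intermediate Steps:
F = -5/2 (F = 5*(-½) = -5/2 ≈ -2.5000)
y(s) = -5*s²/2
D(x, G) = 49
D(-29, y(2*(-2 + 2)))² = 49² = 2401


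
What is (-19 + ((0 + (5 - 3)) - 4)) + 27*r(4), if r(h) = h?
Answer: 87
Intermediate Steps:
(-19 + ((0 + (5 - 3)) - 4)) + 27*r(4) = (-19 + ((0 + (5 - 3)) - 4)) + 27*4 = (-19 + ((0 + 2) - 4)) + 108 = (-19 + (2 - 4)) + 108 = (-19 - 2) + 108 = -21 + 108 = 87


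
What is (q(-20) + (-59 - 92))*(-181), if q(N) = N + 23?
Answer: 26788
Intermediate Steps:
q(N) = 23 + N
(q(-20) + (-59 - 92))*(-181) = ((23 - 20) + (-59 - 92))*(-181) = (3 - 151)*(-181) = -148*(-181) = 26788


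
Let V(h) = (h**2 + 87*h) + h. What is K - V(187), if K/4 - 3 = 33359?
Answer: 82023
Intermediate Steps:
K = 133448 (K = 12 + 4*33359 = 12 + 133436 = 133448)
V(h) = h**2 + 88*h
K - V(187) = 133448 - 187*(88 + 187) = 133448 - 187*275 = 133448 - 1*51425 = 133448 - 51425 = 82023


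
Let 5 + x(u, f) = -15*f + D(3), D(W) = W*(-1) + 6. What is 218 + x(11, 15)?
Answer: -9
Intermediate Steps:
D(W) = 6 - W (D(W) = -W + 6 = 6 - W)
x(u, f) = -2 - 15*f (x(u, f) = -5 + (-15*f + (6 - 1*3)) = -5 + (-15*f + (6 - 3)) = -5 + (-15*f + 3) = -5 + (3 - 15*f) = -2 - 15*f)
218 + x(11, 15) = 218 + (-2 - 15*15) = 218 + (-2 - 225) = 218 - 227 = -9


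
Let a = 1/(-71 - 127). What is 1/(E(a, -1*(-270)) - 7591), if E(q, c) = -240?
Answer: -1/7831 ≈ -0.00012770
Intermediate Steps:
a = -1/198 (a = 1/(-198) = -1/198 ≈ -0.0050505)
1/(E(a, -1*(-270)) - 7591) = 1/(-240 - 7591) = 1/(-7831) = -1/7831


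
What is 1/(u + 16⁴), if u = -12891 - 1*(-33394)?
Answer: 1/86039 ≈ 1.1623e-5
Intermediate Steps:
u = 20503 (u = -12891 + 33394 = 20503)
1/(u + 16⁴) = 1/(20503 + 16⁴) = 1/(20503 + 65536) = 1/86039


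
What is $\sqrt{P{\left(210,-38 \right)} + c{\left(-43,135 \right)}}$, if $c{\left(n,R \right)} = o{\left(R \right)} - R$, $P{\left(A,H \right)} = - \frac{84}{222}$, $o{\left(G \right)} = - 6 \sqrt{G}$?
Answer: $\frac{\sqrt{-185333 - 24642 \sqrt{15}}}{37} \approx 14.321 i$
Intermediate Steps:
$P{\left(A,H \right)} = - \frac{14}{37}$ ($P{\left(A,H \right)} = \left(-84\right) \frac{1}{222} = - \frac{14}{37}$)
$c{\left(n,R \right)} = - R - 6 \sqrt{R}$ ($c{\left(n,R \right)} = - 6 \sqrt{R} - R = - R - 6 \sqrt{R}$)
$\sqrt{P{\left(210,-38 \right)} + c{\left(-43,135 \right)}} = \sqrt{- \frac{14}{37} - \left(135 + 6 \sqrt{135}\right)} = \sqrt{- \frac{14}{37} - \left(135 + 6 \cdot 3 \sqrt{15}\right)} = \sqrt{- \frac{14}{37} - \left(135 + 18 \sqrt{15}\right)} = \sqrt{- \frac{5009}{37} - 18 \sqrt{15}}$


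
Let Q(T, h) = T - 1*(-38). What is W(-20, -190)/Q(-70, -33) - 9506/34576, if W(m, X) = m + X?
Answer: 217399/34576 ≈ 6.2876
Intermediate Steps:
Q(T, h) = 38 + T (Q(T, h) = T + 38 = 38 + T)
W(m, X) = X + m
W(-20, -190)/Q(-70, -33) - 9506/34576 = (-190 - 20)/(38 - 70) - 9506/34576 = -210/(-32) - 9506*1/34576 = -210*(-1/32) - 4753/17288 = 105/16 - 4753/17288 = 217399/34576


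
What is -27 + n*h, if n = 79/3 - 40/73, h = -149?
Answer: -847316/219 ≈ -3869.0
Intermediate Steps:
n = 5647/219 (n = 79*(⅓) - 40*1/73 = 79/3 - 40/73 = 5647/219 ≈ 25.785)
-27 + n*h = -27 + (5647/219)*(-149) = -27 - 841403/219 = -847316/219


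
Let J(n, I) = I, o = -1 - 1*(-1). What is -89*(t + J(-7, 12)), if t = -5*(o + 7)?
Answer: 2047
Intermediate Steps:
o = 0 (o = -1 + 1 = 0)
t = -35 (t = -5*(0 + 7) = -5*7 = -35)
-89*(t + J(-7, 12)) = -89*(-35 + 12) = -89*(-23) = 2047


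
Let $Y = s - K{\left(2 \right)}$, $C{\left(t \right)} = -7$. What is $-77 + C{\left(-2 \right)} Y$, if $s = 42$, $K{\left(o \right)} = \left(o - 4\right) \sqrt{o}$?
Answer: $-371 - 14 \sqrt{2} \approx -390.8$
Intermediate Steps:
$K{\left(o \right)} = \sqrt{o} \left(-4 + o\right)$ ($K{\left(o \right)} = \left(o - 4\right) \sqrt{o} = \left(-4 + o\right) \sqrt{o} = \sqrt{o} \left(-4 + o\right)$)
$Y = 42 + 2 \sqrt{2}$ ($Y = 42 - \sqrt{2} \left(-4 + 2\right) = 42 - \sqrt{2} \left(-2\right) = 42 - - 2 \sqrt{2} = 42 + 2 \sqrt{2} \approx 44.828$)
$-77 + C{\left(-2 \right)} Y = -77 - 7 \left(42 + 2 \sqrt{2}\right) = -77 - \left(294 + 14 \sqrt{2}\right) = -371 - 14 \sqrt{2}$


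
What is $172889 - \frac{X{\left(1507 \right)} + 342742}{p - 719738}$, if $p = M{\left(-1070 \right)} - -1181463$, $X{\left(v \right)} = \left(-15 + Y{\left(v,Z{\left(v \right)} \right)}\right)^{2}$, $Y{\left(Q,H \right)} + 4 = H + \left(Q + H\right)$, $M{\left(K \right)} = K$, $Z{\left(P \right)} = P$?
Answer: $\frac{6124736273}{35435} \approx 1.7284 \cdot 10^{5}$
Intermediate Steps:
$Y{\left(Q,H \right)} = -4 + Q + 2 H$ ($Y{\left(Q,H \right)} = -4 + \left(H + \left(Q + H\right)\right) = -4 + \left(H + \left(H + Q\right)\right) = -4 + \left(Q + 2 H\right) = -4 + Q + 2 H$)
$X{\left(v \right)} = \left(-19 + 3 v\right)^{2}$ ($X{\left(v \right)} = \left(-15 + \left(-4 + v + 2 v\right)\right)^{2} = \left(-15 + \left(-4 + 3 v\right)\right)^{2} = \left(-19 + 3 v\right)^{2}$)
$p = 1180393$ ($p = -1070 - -1181463 = -1070 + 1181463 = 1180393$)
$172889 - \frac{X{\left(1507 \right)} + 342742}{p - 719738} = 172889 - \frac{\left(-19 + 3 \cdot 1507\right)^{2} + 342742}{1180393 - 719738} = 172889 - \frac{\left(-19 + 4521\right)^{2} + 342742}{460655} = 172889 - \left(4502^{2} + 342742\right) \frac{1}{460655} = 172889 - \left(20268004 + 342742\right) \frac{1}{460655} = 172889 - 20610746 \cdot \frac{1}{460655} = 172889 - \frac{1585442}{35435} = \frac{6124736273}{35435}$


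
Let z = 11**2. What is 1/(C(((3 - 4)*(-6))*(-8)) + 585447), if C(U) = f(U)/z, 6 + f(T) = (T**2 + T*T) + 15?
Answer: 121/70843704 ≈ 1.7080e-6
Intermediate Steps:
z = 121
f(T) = 9 + 2*T**2 (f(T) = -6 + ((T**2 + T*T) + 15) = -6 + ((T**2 + T**2) + 15) = -6 + (2*T**2 + 15) = -6 + (15 + 2*T**2) = 9 + 2*T**2)
C(U) = 9/121 + 2*U**2/121 (C(U) = (9 + 2*U**2)/121 = (9 + 2*U**2)*(1/121) = 9/121 + 2*U**2/121)
1/(C(((3 - 4)*(-6))*(-8)) + 585447) = 1/((9/121 + 2*(((3 - 4)*(-6))*(-8))**2/121) + 585447) = 1/((9/121 + 2*(-1*(-6)*(-8))**2/121) + 585447) = 1/((9/121 + 2*(6*(-8))**2/121) + 585447) = 1/((9/121 + (2/121)*(-48)**2) + 585447) = 1/((9/121 + (2/121)*2304) + 585447) = 1/((9/121 + 4608/121) + 585447) = 1/(4617/121 + 585447) = 1/(70843704/121) = 121/70843704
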